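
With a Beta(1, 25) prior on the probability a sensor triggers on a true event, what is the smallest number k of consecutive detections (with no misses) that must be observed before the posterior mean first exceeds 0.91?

k = 252

After k detections and 0 misses the posterior is Beta(1+k, 25), with mean (1+k)/(1+25+k).
Set (1+k)/(26+k) > 0.91 and solve: k > (0.91·26 − 1)/(1 − 0.91) = 251.778.
The smallest integer exceeding 251.778 is 252.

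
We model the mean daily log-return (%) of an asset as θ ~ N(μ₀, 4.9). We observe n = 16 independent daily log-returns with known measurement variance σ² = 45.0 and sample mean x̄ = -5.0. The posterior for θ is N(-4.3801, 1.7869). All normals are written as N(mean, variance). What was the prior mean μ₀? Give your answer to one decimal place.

With known observation variance, the Normal–Normal posterior has precision τ_n = τ₀ + n/σ² and mean μ_n = (τ₀μ₀ + (n/σ²)x̄)/τ_n.
Here τ₀ = 1/4.9 = 0.204082 and τ_data = 16/45.0 = 0.355556, so τ_n = 0.559638.
Rearranging for μ₀: μ₀ = (μ_n·τ_n − τ_data·x̄)/τ₀ = (-4.3801·0.559638 − 0.355556·-5.0) / 0.204082 = -0.673490/0.204082 ≈ -3.3.

μ₀ = -3.3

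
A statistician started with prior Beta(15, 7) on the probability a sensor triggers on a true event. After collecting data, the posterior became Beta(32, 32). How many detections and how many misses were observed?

Beta is conjugate to the binomial likelihood: posterior = Beta(α+s, β+f).
Match parameters: s=32−15=17, f=32−7=25.

17 detections and 25 misses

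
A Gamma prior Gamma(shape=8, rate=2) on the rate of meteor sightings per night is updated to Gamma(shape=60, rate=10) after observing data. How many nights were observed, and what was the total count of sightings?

n = 8 nights with total 52 sightings

Gamma–Poisson conjugacy: posterior shape = α + Σxᵢ, posterior rate = β + n.
Matching: Σxᵢ = 60 − 8 = 52 and n = 10 − 2 = 8.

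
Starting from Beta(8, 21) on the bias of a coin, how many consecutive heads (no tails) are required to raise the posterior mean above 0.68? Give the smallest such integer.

k = 37

After k heads and 0 tails the posterior is Beta(8+k, 21), with mean (8+k)/(8+21+k).
Set (8+k)/(29+k) > 0.68 and solve: k > (0.68·29 − 8)/(1 − 0.68) = 36.625.
The smallest integer exceeding 36.625 is 37, and checking k=37: (45)/(66) = 0.6818 > 0.68.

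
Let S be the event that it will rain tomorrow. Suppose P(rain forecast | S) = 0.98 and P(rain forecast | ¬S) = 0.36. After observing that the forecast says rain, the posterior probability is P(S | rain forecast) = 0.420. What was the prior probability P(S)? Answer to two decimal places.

Bayes' rule in odds form gives O(S|E) = O(S)·[P(E|S)/P(E|¬S)], hence O(S) = O(S|E)/LR.
Posterior odds = 0.420/(1−0.420) = 0.7241. LR = 0.98/0.36 = 2.7222.
Prior odds = 0.7241/2.7222 = 0.2660, so P(S) = 0.2660/(1+0.2660) ≈ 0.21.

P(S) = 0.21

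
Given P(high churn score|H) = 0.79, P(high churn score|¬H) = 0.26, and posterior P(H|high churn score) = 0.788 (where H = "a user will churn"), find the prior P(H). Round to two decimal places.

In odds form, posterior odds = prior odds × likelihood ratio, so prior odds = posterior odds ÷ LR.
Posterior odds = 0.788/(1−0.788) = 3.7170. LR = 0.79/0.26 = 3.0385.
Prior odds = 3.7170/3.0385 = 1.2233, so P(H) = 1.2233/(1+1.2233) ≈ 0.55.

P(H) = 0.55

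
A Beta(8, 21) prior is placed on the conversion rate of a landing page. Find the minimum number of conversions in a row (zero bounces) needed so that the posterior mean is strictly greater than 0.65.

k = 32

After k conversions and 0 bounces the posterior is Beta(8+k, 21), with mean (8+k)/(8+21+k).
Set (8+k)/(29+k) > 0.65 and solve: k > (0.65·29 − 8)/(1 − 0.65) = 31.000.
The smallest integer exceeding 31.000 is 32.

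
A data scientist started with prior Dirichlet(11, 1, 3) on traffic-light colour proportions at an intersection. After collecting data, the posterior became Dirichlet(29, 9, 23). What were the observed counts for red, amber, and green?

For a Dirichlet(α) prior with multinomial counts c, the posterior is Dirichlet(α + c) componentwise.
Counts are posterior − prior componentwise: 29−11=18, 9−1=8, 23−3=20.

counts (18, 8, 20)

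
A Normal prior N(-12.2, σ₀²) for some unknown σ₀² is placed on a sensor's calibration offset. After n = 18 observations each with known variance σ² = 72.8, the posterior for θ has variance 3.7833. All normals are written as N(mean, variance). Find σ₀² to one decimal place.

For the Normal–Normal model with known σ², precisions add: τ_n = τ₀ + n/σ².
So 1/σ₀² = 1/3.7833 − 18/72.8 = 0.264320 − 0.247253 = 0.017067.
Hence σ₀² = 1/0.017067 ≈ 58.6.

σ₀² = 58.6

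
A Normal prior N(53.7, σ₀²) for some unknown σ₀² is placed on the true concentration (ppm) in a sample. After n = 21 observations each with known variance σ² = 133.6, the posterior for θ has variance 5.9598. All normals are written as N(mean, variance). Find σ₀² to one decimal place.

σ₀² = 94.3

Posterior precision equals prior precision plus data precision: 1/σ_n² = 1/σ₀² + n/σ².
So 1/σ₀² = 1/5.9598 − 21/133.6 = 0.167791 − 0.157186 = 0.010605.
Hence σ₀² = 1/0.010605 ≈ 94.3.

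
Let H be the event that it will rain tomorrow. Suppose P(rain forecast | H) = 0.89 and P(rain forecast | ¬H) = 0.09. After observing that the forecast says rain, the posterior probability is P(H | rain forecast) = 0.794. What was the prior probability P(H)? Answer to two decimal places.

P(H) = 0.28

Bayes' rule in odds form gives O(H|E) = O(H)·[P(E|H)/P(E|¬H)], hence O(H) = O(H|E)/LR.
Posterior odds = 0.794/(1−0.794) = 3.8544. LR = 0.89/0.09 = 9.8889.
Prior odds = 3.8544/9.8889 = 0.3898, so P(H) = 0.3898/(1+0.3898) ≈ 0.28.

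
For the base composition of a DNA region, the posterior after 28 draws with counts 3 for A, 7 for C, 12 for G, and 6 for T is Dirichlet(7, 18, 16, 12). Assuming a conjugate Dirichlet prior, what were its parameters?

For a Dirichlet(α) prior with multinomial counts c, the posterior is Dirichlet(α + c) componentwise.
Subtract each count from the matching posterior parameter: 7−3=4, 18−7=11, 16−12=4, 12−6=6.

Dirichlet(4, 11, 4, 6)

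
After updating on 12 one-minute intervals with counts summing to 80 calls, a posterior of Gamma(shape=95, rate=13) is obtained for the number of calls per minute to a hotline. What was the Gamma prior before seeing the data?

Gamma(shape=15, rate=1)

Gamma–Poisson conjugacy: posterior shape = α + Σxᵢ, posterior rate = β + n.
So α = 95 − 80 = 15 and β = 13 − 12 = 1.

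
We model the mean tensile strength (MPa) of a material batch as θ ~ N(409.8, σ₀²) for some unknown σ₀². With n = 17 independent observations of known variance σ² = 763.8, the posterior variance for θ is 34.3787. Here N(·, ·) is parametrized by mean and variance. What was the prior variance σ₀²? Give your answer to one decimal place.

For the Normal–Normal model with known σ², precisions add: τ_n = τ₀ + n/σ².
So 1/σ₀² = 1/34.3787 − 17/763.8 = 0.029088 − 0.022257 = 0.006831.
Hence σ₀² = 1/0.006831 ≈ 146.4.

σ₀² = 146.4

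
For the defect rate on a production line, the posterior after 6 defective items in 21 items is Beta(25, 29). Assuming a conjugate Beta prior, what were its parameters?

Beta is conjugate to the binomial likelihood: posterior = Beta(α+s, β+f).
Subtract the data counts: 25−6=19, 29−15=14.

Beta(19, 14)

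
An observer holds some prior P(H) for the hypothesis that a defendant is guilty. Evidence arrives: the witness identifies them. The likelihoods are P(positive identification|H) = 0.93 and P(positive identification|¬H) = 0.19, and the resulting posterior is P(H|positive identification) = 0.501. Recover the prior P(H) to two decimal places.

P(H) = 0.17

In odds form, posterior odds = prior odds × likelihood ratio, so prior odds = posterior odds ÷ LR.
Posterior odds = 0.501/(1−0.501) = 1.0040. LR = 0.93/0.19 = 4.8947.
Prior odds = 1.0040/4.8947 = 0.2051, so P(H) = 0.2051/(1+0.2051) ≈ 0.17.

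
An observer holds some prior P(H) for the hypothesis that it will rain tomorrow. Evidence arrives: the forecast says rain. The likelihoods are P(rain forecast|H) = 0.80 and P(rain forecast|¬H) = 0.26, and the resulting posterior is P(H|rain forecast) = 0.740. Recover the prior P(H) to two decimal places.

P(H) = 0.48

Bayes' rule in odds form gives O(H|E) = O(H)·[P(E|H)/P(E|¬H)], hence O(H) = O(H|E)/LR.
Posterior odds = 0.740/(1−0.740) = 2.8462. LR = 0.80/0.26 = 3.0769.
Prior odds = 2.8462/3.0769 = 0.9250, so P(H) = 0.9250/(1+0.9250) ≈ 0.48.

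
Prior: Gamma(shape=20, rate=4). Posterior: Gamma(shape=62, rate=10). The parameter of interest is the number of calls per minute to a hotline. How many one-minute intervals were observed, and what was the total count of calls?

n = 6 one-minute intervals with total 42 calls

A Gamma(α, β) prior (rate parametrization) on a Poisson rate with n observations summing to S gives posterior Gamma(α+S, β+n).
Matching: Σxᵢ = 62 − 20 = 42 and n = 10 − 4 = 6.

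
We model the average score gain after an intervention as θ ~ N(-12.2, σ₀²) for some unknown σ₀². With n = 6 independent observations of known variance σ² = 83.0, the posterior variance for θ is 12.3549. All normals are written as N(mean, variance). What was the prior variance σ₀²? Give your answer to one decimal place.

Posterior precision equals prior precision plus data precision: 1/σ_n² = 1/σ₀² + n/σ².
So 1/σ₀² = 1/12.3549 − 6/83.0 = 0.080940 − 0.072289 = 0.008651.
Hence σ₀² = 1/0.008651 ≈ 115.6.

σ₀² = 115.6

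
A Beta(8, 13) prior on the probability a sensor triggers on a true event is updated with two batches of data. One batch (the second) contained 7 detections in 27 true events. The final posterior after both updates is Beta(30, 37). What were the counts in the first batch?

Sequential conjugate updates are equivalent to a single update on the pooled data, so total successes = posterior α − prior α and total failures = posterior β − prior β.
Total across both batches: 30−8=22 detections, 37−13=24 misses.
Subtract the second batch: 22−7=15 detections and 24−20=4 misses.

15 detections and 4 misses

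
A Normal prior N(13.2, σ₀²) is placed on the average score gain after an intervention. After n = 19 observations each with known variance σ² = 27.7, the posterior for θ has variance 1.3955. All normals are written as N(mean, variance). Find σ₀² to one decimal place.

For the Normal–Normal model with known σ², precisions add: τ_n = τ₀ + n/σ².
So 1/σ₀² = 1/1.3955 − 19/27.7 = 0.716589 − 0.685921 = 0.030668.
Hence σ₀² = 1/0.030668 ≈ 32.6.

σ₀² = 32.6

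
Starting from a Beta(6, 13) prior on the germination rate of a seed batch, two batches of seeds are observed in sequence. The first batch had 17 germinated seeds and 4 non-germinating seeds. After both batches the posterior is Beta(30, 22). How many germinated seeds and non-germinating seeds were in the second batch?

7 germinated seeds and 5 non-germinating seeds

Sequential conjugate updates are equivalent to a single update on the pooled data, so total successes = posterior α − prior α and total failures = posterior β − prior β.
Total across both batches: 30−6=24 germinated seeds, 22−13=9 non-germinating seeds.
Subtract the first batch: 24−17=7 germinated seeds and 9−4=5 non-germinating seeds.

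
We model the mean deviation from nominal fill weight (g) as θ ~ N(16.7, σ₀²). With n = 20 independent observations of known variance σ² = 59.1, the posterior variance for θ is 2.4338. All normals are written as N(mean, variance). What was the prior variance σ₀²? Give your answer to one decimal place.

Posterior precision equals prior precision plus data precision: 1/σ_n² = 1/σ₀² + n/σ².
So 1/σ₀² = 1/2.4338 − 20/59.1 = 0.410880 − 0.338409 = 0.072471.
Hence σ₀² = 1/0.072471 ≈ 13.8.

σ₀² = 13.8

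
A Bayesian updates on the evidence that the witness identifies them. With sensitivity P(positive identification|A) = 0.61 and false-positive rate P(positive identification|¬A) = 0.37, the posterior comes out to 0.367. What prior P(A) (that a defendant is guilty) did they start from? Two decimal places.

P(A) = 0.26

In odds form, posterior odds = prior odds × likelihood ratio, so prior odds = posterior odds ÷ LR.
Posterior odds = 0.367/(1−0.367) = 0.5798. LR = 0.61/0.37 = 1.6486.
Prior odds = 0.5798/1.6486 = 0.3517, so P(A) = 0.3517/(1+0.3517) ≈ 0.26.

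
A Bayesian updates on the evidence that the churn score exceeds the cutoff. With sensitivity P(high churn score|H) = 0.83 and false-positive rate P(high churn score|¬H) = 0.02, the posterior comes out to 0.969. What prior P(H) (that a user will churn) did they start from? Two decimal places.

In odds form, posterior odds = prior odds × likelihood ratio, so prior odds = posterior odds ÷ LR.
Posterior odds = 0.969/(1−0.969) = 31.2581. LR = 0.83/0.02 = 41.5000.
Prior odds = 31.2581/41.5000 = 0.7532, so P(H) = 0.7532/(1+0.7532) ≈ 0.43.

P(H) = 0.43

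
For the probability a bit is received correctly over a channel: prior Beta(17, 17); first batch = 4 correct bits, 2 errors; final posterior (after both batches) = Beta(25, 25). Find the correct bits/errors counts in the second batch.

Sequential conjugate updates are equivalent to a single update on the pooled data, so total successes = posterior α − prior α and total failures = posterior β − prior β.
Total across both batches: 25−17=8 correct bits, 25−17=8 errors.
Subtract the first batch: 8−4=4 correct bits and 8−2=6 errors.

4 correct bits and 6 errors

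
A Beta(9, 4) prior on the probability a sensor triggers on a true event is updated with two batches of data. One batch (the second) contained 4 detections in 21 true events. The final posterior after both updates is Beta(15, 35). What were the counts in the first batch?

Sequential conjugate updates are equivalent to a single update on the pooled data, so total successes = posterior α − prior α and total failures = posterior β − prior β.
Total across both batches: 15−9=6 detections, 35−4=31 misses.
Subtract the second batch: 6−4=2 detections and 31−17=14 misses.

2 detections and 14 misses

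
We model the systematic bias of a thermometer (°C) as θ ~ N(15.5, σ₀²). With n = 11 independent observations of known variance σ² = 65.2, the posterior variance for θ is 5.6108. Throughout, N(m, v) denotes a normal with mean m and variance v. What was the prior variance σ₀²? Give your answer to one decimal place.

σ₀² = 105.1

Posterior precision equals prior precision plus data precision: 1/σ_n² = 1/σ₀² + n/σ².
So 1/σ₀² = 1/5.6108 − 11/65.2 = 0.178228 − 0.168712 = 0.009516.
Hence σ₀² = 1/0.009516 ≈ 105.1.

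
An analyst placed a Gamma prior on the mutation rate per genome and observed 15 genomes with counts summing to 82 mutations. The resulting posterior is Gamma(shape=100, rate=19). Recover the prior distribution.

A Gamma(α, β) prior (rate parametrization) on a Poisson rate with n observations summing to S gives posterior Gamma(α+S, β+n).
So α = 100 − 82 = 18 and β = 19 − 15 = 4.

Gamma(shape=18, rate=4)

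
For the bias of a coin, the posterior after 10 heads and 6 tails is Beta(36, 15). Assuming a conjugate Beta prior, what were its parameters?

Under Beta–binomial conjugacy the posterior parameters are (α+s, β+f).
So α = 36 − 10 = 26 and β = 15 − 6 = 9.

Beta(26, 9)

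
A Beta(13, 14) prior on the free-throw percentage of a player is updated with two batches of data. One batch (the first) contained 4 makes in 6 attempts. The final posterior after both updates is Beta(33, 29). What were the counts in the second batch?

Because Beta–binomial updating is additive in the counts, the combined data contributed (α_post−α_prior, β_post−β_prior) successes and failures.
Total across both batches: 33−13=20 makes, 29−14=15 misses.
Subtract the first batch: 20−4=16 makes and 15−2=13 misses.

16 makes and 13 misses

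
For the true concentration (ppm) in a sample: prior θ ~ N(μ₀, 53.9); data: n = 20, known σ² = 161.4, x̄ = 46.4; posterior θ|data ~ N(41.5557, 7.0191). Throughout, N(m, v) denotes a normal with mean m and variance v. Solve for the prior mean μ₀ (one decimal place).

μ₀ = 9.2

With known observation variance, the Normal–Normal posterior has precision τ_n = τ₀ + n/σ² and mean μ_n = (τ₀μ₀ + (n/σ²)x̄)/τ_n.
Here τ₀ = 1/53.9 = 0.018553 and τ_data = 20/161.4 = 0.123916, so τ_n = 0.142469.
Rearranging for μ₀: μ₀ = (μ_n·τ_n − τ_data·x̄)/τ₀ = (41.5557·0.142469 − 0.123916·46.4) / 0.018553 = 0.170697/0.018553 ≈ 9.2.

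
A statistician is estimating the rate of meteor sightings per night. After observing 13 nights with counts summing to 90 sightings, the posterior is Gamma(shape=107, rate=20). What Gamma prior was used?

A Gamma(α, β) prior (rate parametrization) on a Poisson rate with n observations summing to S gives posterior Gamma(α+S, β+n).
So α = 107 − 90 = 17 and β = 20 − 13 = 7.

Gamma(shape=17, rate=7)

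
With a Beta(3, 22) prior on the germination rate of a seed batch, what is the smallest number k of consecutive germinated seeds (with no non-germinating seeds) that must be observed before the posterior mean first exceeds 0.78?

k = 76

After k germinated seeds and 0 non-germinating seeds the posterior is Beta(3+k, 22), with mean (3+k)/(3+22+k).
Set (3+k)/(25+k) > 0.78 and solve: k > (0.78·25 − 3)/(1 − 0.78) = 75.000.
The smallest integer exceeding 75.000 is 76, and checking k=76: (79)/(101) = 0.7822 > 0.78.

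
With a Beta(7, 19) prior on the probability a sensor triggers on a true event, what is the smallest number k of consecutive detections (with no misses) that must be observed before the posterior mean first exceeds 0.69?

After k detections and 0 misses the posterior is Beta(7+k, 19), with mean (7+k)/(7+19+k).
Set (7+k)/(26+k) > 0.69 and solve: k > (0.69·26 − 7)/(1 − 0.69) = 35.290.
The smallest integer exceeding 35.290 is 36.

k = 36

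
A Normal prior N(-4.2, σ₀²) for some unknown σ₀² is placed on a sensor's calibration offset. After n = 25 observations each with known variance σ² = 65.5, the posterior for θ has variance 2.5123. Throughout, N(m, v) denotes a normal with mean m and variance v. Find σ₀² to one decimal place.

For the Normal–Normal model with known σ², precisions add: τ_n = τ₀ + n/σ².
So 1/σ₀² = 1/2.5123 − 25/65.5 = 0.398042 − 0.381679 = 0.016363.
Hence σ₀² = 1/0.016363 ≈ 61.1.

σ₀² = 61.1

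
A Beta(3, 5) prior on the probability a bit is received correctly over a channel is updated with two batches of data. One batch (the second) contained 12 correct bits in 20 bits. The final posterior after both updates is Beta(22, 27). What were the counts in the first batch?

Sequential conjugate updates are equivalent to a single update on the pooled data, so total successes = posterior α − prior α and total failures = posterior β − prior β.
Total across both batches: 22−3=19 correct bits, 27−5=22 errors.
Subtract the second batch: 19−12=7 correct bits and 22−8=14 errors.

7 correct bits and 14 errors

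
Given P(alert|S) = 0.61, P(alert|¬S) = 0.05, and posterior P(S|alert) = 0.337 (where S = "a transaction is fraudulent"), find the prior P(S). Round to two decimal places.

P(S) = 0.04

In odds form, posterior odds = prior odds × likelihood ratio, so prior odds = posterior odds ÷ LR.
Posterior odds = 0.337/(1−0.337) = 0.5083. LR = 0.61/0.05 = 12.2000.
Prior odds = 0.5083/12.2000 = 0.0417, so P(S) = 0.0417/(1+0.0417) ≈ 0.04.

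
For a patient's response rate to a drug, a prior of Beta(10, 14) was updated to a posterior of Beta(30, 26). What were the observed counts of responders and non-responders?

Under Beta–binomial conjugacy the posterior parameters are (a+s, b+f).
Match parameters: s=30−10=20, f=26−14=12.

20 responders and 12 non-responders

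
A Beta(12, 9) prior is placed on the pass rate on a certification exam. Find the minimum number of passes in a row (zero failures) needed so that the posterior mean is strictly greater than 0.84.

After k passes and 0 failures the posterior is Beta(12+k, 9), with mean (12+k)/(12+9+k).
Set (12+k)/(21+k) > 0.84 and solve: k > (0.84·21 − 12)/(1 − 0.84) = 35.250.
The smallest integer exceeding 35.250 is 36, and checking k=36: (48)/(57) = 0.8421 > 0.84.

k = 36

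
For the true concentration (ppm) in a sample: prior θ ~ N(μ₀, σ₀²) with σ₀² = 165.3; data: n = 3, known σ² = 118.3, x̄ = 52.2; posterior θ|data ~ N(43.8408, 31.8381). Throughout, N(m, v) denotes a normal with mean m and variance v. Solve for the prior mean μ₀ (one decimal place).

μ₀ = 8.8

With known observation variance, the Normal–Normal posterior has precision τ_n = τ₀ + n/σ² and mean μ_n = (τ₀μ₀ + (n/σ²)x̄)/τ_n.
Here τ₀ = 1/165.3 = 0.006050 and τ_data = 3/118.3 = 0.025359, so τ_n = 0.031409.
Rearranging for μ₀: μ₀ = (μ_n·τ_n − τ_data·x̄)/τ₀ = (43.8408·0.031409 − 0.025359·52.2) / 0.006050 = 0.053256/0.006050 ≈ 8.8.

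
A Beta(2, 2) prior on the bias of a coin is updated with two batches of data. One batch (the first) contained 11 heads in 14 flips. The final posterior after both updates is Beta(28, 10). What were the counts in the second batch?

Because Beta–binomial updating is additive in the counts, the combined data contributed (α_post−α_prior, β_post−β_prior) successes and failures.
Total across both batches: 28−2=26 heads, 10−2=8 tails.
Subtract the first batch: 26−11=15 heads and 8−3=5 tails.

15 heads and 5 tails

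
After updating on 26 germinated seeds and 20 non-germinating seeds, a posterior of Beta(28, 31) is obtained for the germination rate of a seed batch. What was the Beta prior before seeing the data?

Beta(2, 11)

A Beta(a, b) prior with s successes and f failures in binomial data gives a Beta(a+s, b+f) posterior.
Subtract the data counts: 28−26=2, 31−20=11.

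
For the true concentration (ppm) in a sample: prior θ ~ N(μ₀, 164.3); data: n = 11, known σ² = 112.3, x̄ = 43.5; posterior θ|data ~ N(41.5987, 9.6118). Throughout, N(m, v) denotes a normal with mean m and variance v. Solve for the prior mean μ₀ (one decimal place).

With known observation variance, the Normal–Normal posterior has precision τ_n = τ₀ + n/σ² and mean μ_n = (τ₀μ₀ + (n/σ²)x̄)/τ_n.
Here τ₀ = 1/164.3 = 0.006086 and τ_data = 11/112.3 = 0.097952, so τ_n = 0.104038.
Rearranging for μ₀: μ₀ = (μ_n·τ_n − τ_data·x̄)/τ₀ = (41.5987·0.104038 − 0.097952·43.5) / 0.006086 = 0.066934/0.006086 ≈ 11.0.

μ₀ = 11.0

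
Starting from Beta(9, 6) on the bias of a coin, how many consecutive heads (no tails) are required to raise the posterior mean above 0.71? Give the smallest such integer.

After k heads and 0 tails the posterior is Beta(9+k, 6), with mean (9+k)/(9+6+k).
Set (9+k)/(15+k) > 0.71 and solve: k > (0.71·15 − 9)/(1 − 0.71) = 5.690.
The smallest integer exceeding 5.690 is 6.

k = 6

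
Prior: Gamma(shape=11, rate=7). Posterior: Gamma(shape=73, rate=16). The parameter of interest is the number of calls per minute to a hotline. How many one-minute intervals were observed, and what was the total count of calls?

n = 9 one-minute intervals with total 62 calls

A Gamma(α, β) prior (rate parametrization) on a Poisson rate with n observations summing to S gives posterior Gamma(α+S, β+n).
Matching: Σxᵢ = 73 − 11 = 62 and n = 16 − 7 = 9.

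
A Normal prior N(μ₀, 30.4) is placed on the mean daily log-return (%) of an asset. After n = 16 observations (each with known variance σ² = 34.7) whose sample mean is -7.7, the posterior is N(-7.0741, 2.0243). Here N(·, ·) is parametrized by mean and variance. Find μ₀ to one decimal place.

μ₀ = 1.7

The posterior mean is a precision-weighted average: μ_n = (τ₀μ₀ + τ_data·x̄)/(τ₀+τ_data), with τ₀=1/σ₀² and τ_data=n/σ².
Here τ₀ = 1/30.4 = 0.032895 and τ_data = 16/34.7 = 0.461095, so τ_n = 0.493990.
Rearranging for μ₀: μ₀ = (μ_n·τ_n − τ_data·x̄)/τ₀ = (-7.0741·0.493990 − 0.461095·-7.7) / 0.032895 = 0.055897/0.032895 ≈ 1.7.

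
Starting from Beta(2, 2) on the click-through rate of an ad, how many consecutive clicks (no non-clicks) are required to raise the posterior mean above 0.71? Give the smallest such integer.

k = 3

After k clicks and 0 non-clicks the posterior is Beta(2+k, 2), with mean (2+k)/(2+2+k).
Set (2+k)/(4+k) > 0.71 and solve: k > (0.71·4 − 2)/(1 − 0.71) = 2.897.
The smallest integer exceeding 2.897 is 3.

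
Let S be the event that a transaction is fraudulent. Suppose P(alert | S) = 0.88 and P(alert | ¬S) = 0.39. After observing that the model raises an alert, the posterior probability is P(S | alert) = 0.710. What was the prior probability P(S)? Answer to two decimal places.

P(S) = 0.52

In odds form, posterior odds = prior odds × likelihood ratio, so prior odds = posterior odds ÷ LR.
Posterior odds = 0.710/(1−0.710) = 2.4483. LR = 0.88/0.39 = 2.2564.
Prior odds = 2.4483/2.2564 = 1.0850, so P(S) = 1.0850/(1+1.0850) ≈ 0.52.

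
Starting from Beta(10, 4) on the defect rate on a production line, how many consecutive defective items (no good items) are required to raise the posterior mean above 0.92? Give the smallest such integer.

After k defective items and 0 good items the posterior is Beta(10+k, 4), with mean (10+k)/(10+4+k).
Set (10+k)/(14+k) > 0.92 and solve: k > (0.92·14 − 10)/(1 − 0.92) = 36.000.
The smallest integer exceeding 36.000 is 37, and checking k=37: (47)/(51) = 0.9216 > 0.92.

k = 37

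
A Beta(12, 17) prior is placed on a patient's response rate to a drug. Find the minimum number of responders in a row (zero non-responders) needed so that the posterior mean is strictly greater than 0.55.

k = 9

After k responders and 0 non-responders the posterior is Beta(12+k, 17), with mean (12+k)/(12+17+k).
Set (12+k)/(29+k) > 0.55 and solve: k > (0.55·29 − 12)/(1 − 0.55) = 8.778.
The smallest integer exceeding 8.778 is 9.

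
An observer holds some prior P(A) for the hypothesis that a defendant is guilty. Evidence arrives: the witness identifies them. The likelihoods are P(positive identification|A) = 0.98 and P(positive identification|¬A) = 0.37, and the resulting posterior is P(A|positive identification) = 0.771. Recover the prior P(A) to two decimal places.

P(A) = 0.56

In odds form, posterior odds = prior odds × likelihood ratio, so prior odds = posterior odds ÷ LR.
Posterior odds = 0.771/(1−0.771) = 3.3668. LR = 0.98/0.37 = 2.6486.
Prior odds = 3.3668/2.6486 = 1.2712, so P(A) = 1.2712/(1+1.2712) ≈ 0.56.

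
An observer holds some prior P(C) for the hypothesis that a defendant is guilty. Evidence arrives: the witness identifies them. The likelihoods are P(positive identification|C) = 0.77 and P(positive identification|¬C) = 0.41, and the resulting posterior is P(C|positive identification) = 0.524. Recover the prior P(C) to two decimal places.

P(C) = 0.37

In odds form, posterior odds = prior odds × likelihood ratio, so prior odds = posterior odds ÷ LR.
Posterior odds = 0.524/(1−0.524) = 1.1008. LR = 0.77/0.41 = 1.8780.
Prior odds = 1.1008/1.8780 = 0.5862, so P(C) = 0.5862/(1+0.5862) ≈ 0.37.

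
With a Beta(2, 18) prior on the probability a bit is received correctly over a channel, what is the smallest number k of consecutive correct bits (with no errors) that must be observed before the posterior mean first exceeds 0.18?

After k correct bits and 0 errors the posterior is Beta(2+k, 18), with mean (2+k)/(2+18+k).
Set (2+k)/(20+k) > 0.18 and solve: k > (0.18·20 − 2)/(1 − 0.18) = 1.951.
The smallest integer exceeding 1.951 is 2, and checking k=2: (4)/(22) = 0.1818 > 0.18.

k = 2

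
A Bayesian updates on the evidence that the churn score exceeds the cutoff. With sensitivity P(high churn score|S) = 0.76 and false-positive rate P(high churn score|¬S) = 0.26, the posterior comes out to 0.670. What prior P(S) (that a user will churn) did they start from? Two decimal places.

P(S) = 0.41

In odds form, posterior odds = prior odds × likelihood ratio, so prior odds = posterior odds ÷ LR.
Posterior odds = 0.670/(1−0.670) = 2.0303. LR = 0.76/0.26 = 2.9231.
Prior odds = 2.0303/2.9231 = 0.6946, so P(S) = 0.6946/(1+0.6946) ≈ 0.41.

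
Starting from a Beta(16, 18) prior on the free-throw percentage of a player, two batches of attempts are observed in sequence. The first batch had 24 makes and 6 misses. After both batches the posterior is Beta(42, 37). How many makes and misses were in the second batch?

Sequential conjugate updates are equivalent to a single update on the pooled data, so total successes = posterior α − prior α and total failures = posterior β − prior β.
Total across both batches: 42−16=26 makes, 37−18=19 misses.
Subtract the first batch: 26−24=2 makes and 19−6=13 misses.

2 makes and 13 misses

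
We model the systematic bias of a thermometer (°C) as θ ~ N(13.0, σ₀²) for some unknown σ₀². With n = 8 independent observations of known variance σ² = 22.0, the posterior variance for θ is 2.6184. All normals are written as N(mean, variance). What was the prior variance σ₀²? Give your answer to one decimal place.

σ₀² = 54.7

For the Normal–Normal model with known σ², precisions add: τ_n = τ₀ + n/σ².
So 1/σ₀² = 1/2.6184 − 8/22.0 = 0.381913 − 0.363636 = 0.018277.
Hence σ₀² = 1/0.018277 ≈ 54.7.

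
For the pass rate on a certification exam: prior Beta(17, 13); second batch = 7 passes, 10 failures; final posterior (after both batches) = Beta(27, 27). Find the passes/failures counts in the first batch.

Because Beta–binomial updating is additive in the counts, the combined data contributed (α_post−α_prior, β_post−β_prior) successes and failures.
Total across both batches: 27−17=10 passes, 27−13=14 failures.
Subtract the second batch: 10−7=3 passes and 14−10=4 failures.

3 passes and 4 failures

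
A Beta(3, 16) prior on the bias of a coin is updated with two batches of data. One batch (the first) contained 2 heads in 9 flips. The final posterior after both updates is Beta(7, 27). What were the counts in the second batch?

2 heads and 4 tails

Because Beta–binomial updating is additive in the counts, the combined data contributed (α_post−α_prior, β_post−β_prior) successes and failures.
Total across both batches: 7−3=4 heads, 27−16=11 tails.
Subtract the first batch: 4−2=2 heads and 11−7=4 tails.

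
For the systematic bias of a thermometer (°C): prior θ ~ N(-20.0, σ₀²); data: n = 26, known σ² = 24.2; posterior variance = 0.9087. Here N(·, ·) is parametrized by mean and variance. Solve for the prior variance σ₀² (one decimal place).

σ₀² = 38.3

For the Normal–Normal model with known σ², precisions add: τ_n = τ₀ + n/σ².
So 1/σ₀² = 1/0.9087 − 26/24.2 = 1.100473 − 1.074380 = 0.026093.
Hence σ₀² = 1/0.026093 ≈ 38.3.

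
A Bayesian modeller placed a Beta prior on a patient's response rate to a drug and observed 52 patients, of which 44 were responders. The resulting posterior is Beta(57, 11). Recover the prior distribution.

Beta(13, 3)

A Beta(a, b) prior with s successes and f failures in binomial data gives a Beta(a+s, b+f) posterior.
Subtract the data counts: 57−44=13, 11−8=3.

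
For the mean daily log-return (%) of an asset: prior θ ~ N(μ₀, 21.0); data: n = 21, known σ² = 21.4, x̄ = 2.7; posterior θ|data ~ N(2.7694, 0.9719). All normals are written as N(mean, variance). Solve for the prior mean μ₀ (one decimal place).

With known observation variance, the Normal–Normal posterior has precision τ_n = τ₀ + n/σ² and mean μ_n = (τ₀μ₀ + (n/σ²)x̄)/τ_n.
Here τ₀ = 1/21.0 = 0.047619 and τ_data = 21/21.4 = 0.981308, so τ_n = 1.028927.
Rearranging for μ₀: μ₀ = (μ_n·τ_n − τ_data·x̄)/τ₀ = (2.7694·1.028927 − 0.981308·2.7) / 0.047619 = 0.199979/0.047619 ≈ 4.2.

μ₀ = 4.2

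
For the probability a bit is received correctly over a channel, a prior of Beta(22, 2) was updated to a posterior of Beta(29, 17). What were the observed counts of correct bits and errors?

Beta is conjugate to the binomial likelihood: posterior = Beta(α+s, β+f).
Match parameters: s=29−22=7, f=17−2=15.

7 correct bits and 15 errors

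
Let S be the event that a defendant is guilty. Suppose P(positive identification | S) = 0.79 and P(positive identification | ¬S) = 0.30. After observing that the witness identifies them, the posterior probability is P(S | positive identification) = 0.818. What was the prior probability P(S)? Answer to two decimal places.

In odds form, posterior odds = prior odds × likelihood ratio, so prior odds = posterior odds ÷ LR.
Posterior odds = 0.818/(1−0.818) = 4.4945. LR = 0.79/0.30 = 2.6333.
Prior odds = 4.4945/2.6333 = 1.7068, so P(S) = 1.7068/(1+1.7068) ≈ 0.63.

P(S) = 0.63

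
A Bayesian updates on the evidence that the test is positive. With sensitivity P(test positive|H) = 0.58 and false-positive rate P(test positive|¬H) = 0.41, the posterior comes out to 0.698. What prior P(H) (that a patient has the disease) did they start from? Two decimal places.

Bayes' rule in odds form gives O(H|E) = O(H)·[P(E|H)/P(E|¬H)], hence O(H) = O(H|E)/LR.
Posterior odds = 0.698/(1−0.698) = 2.3113. LR = 0.58/0.41 = 1.4146.
Prior odds = 2.3113/1.4146 = 1.6339, so P(H) = 1.6339/(1+1.6339) ≈ 0.62.

P(H) = 0.62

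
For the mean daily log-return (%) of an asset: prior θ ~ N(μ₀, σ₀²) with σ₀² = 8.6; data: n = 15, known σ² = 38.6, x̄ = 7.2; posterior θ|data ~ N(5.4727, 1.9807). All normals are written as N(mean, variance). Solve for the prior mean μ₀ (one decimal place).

μ₀ = -0.3

The posterior mean is a precision-weighted average: μ_n = (τ₀μ₀ + τ_data·x̄)/(τ₀+τ_data), with τ₀=1/σ₀² and τ_data=n/σ².
Here τ₀ = 1/8.6 = 0.116279 and τ_data = 15/38.6 = 0.388601, so τ_n = 0.504880.
Rearranging for μ₀: μ₀ = (μ_n·τ_n − τ_data·x̄)/τ₀ = (5.4727·0.504880 − 0.388601·7.2) / 0.116279 = -0.034870/0.116279 ≈ -0.3.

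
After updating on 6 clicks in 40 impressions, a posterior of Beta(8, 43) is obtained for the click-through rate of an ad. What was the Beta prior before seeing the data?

Beta(2, 9)

A Beta(a, b) prior with s successes and f failures in binomial data gives a Beta(a+s, b+f) posterior.
So a = 8 − 6 = 2 and b = 43 − 34 = 9.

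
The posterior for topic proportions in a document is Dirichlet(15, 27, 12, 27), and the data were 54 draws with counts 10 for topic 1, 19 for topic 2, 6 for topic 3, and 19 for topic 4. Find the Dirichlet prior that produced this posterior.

For a Dirichlet(α) prior with multinomial counts c, the posterior is Dirichlet(α + c) componentwise.
Subtract each count from the matching posterior parameter: 15−10=5, 27−19=8, 12−6=6, 27−19=8.

Dirichlet(5, 8, 6, 8)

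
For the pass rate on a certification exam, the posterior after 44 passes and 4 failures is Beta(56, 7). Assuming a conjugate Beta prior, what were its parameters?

Beta(12, 3)

Beta is conjugate to the binomial likelihood: posterior = Beta(a+s, b+f).
Subtract the data counts: 56−44=12, 7−4=3.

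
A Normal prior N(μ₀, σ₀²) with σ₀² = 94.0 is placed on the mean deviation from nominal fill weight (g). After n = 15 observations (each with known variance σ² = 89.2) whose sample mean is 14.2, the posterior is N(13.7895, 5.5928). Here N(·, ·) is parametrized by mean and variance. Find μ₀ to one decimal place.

With known observation variance, the Normal–Normal posterior has precision τ_n = τ₀ + n/σ² and mean μ_n = (τ₀μ₀ + (n/σ²)x̄)/τ_n.
Here τ₀ = 1/94.0 = 0.010638 and τ_data = 15/89.2 = 0.168161, so τ_n = 0.178799.
Rearranging for μ₀: μ₀ = (μ_n·τ_n − τ_data·x̄)/τ₀ = (13.7895·0.178799 − 0.168161·14.2) / 0.010638 = 0.077663/0.010638 ≈ 7.3.

μ₀ = 7.3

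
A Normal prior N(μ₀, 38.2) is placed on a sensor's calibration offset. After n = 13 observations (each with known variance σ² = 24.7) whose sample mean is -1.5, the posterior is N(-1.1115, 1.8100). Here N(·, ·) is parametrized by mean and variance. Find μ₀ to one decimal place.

μ₀ = 6.7

The posterior mean is a precision-weighted average: μ_n = (τ₀μ₀ + τ_data·x̄)/(τ₀+τ_data), with τ₀=1/σ₀² and τ_data=n/σ².
Here τ₀ = 1/38.2 = 0.026178 and τ_data = 13/24.7 = 0.526316, so τ_n = 0.552494.
Rearranging for μ₀: μ₀ = (μ_n·τ_n − τ_data·x̄)/τ₀ = (-1.1115·0.552494 − 0.526316·-1.5) / 0.026178 = 0.175377/0.026178 ≈ 6.7.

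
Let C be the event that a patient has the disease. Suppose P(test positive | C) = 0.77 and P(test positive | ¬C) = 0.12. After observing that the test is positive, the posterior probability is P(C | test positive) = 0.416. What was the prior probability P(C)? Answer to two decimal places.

In odds form, posterior odds = prior odds × likelihood ratio, so prior odds = posterior odds ÷ LR.
Posterior odds = 0.416/(1−0.416) = 0.7123. LR = 0.77/0.12 = 6.4167.
Prior odds = 0.7123/6.4167 = 0.1110, so P(C) = 0.1110/(1+0.1110) ≈ 0.10.

P(C) = 0.10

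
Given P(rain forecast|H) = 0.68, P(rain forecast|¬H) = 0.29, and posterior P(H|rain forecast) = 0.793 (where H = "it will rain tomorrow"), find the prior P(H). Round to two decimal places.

P(H) = 0.62

Bayes' rule in odds form gives O(H|E) = O(H)·[P(E|H)/P(E|¬H)], hence O(H) = O(H|E)/LR.
Posterior odds = 0.793/(1−0.793) = 3.8309. LR = 0.68/0.29 = 2.3448.
Prior odds = 3.8309/2.3448 = 1.6338, so P(H) = 1.6338/(1+1.6338) ≈ 0.62.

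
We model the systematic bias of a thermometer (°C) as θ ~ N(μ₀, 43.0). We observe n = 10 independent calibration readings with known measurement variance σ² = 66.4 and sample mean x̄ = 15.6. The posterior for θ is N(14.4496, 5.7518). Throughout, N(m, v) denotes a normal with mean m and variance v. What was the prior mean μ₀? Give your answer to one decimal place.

The posterior mean is a precision-weighted average: μ_n = (τ₀μ₀ + τ_data·x̄)/(τ₀+τ_data), with τ₀=1/σ₀² and τ_data=n/σ².
Here τ₀ = 1/43.0 = 0.023256 and τ_data = 10/66.4 = 0.150602, so τ_n = 0.173858.
Rearranging for μ₀: μ₀ = (μ_n·τ_n − τ_data·x̄)/τ₀ = (14.4496·0.173858 − 0.150602·15.6) / 0.023256 = 0.162787/0.023256 ≈ 7.0.

μ₀ = 7.0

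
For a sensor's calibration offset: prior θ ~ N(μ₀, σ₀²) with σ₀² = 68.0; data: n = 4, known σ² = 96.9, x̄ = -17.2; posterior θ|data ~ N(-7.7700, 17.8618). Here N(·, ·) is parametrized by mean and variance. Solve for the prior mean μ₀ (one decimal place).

μ₀ = 18.7

The posterior mean is a precision-weighted average: μ_n = (τ₀μ₀ + τ_data·x̄)/(τ₀+τ_data), with τ₀=1/σ₀² and τ_data=n/σ².
Here τ₀ = 1/68.0 = 0.014706 and τ_data = 4/96.9 = 0.041280, so τ_n = 0.055986.
Rearranging for μ₀: μ₀ = (μ_n·τ_n − τ_data·x̄)/τ₀ = (-7.7700·0.055986 − 0.041280·-17.2) / 0.014706 = 0.275005/0.014706 ≈ 18.7.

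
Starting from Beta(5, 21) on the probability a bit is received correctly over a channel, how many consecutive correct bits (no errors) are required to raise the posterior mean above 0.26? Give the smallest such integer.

After k correct bits and 0 errors the posterior is Beta(5+k, 21), with mean (5+k)/(5+21+k).
Set (5+k)/(26+k) > 0.26 and solve: k > (0.26·26 − 5)/(1 − 0.26) = 2.378.
The smallest integer exceeding 2.378 is 3.

k = 3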